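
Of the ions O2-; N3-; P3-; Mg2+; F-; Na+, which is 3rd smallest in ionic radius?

F-

Work out protons and electrons: Mg2+ (Z=12, 10 e⁻), Na+ (Z=11, 10 e⁻), F- (Z=9, 10 e⁻), O2- (Z=8, 10 e⁻), N3- (Z=7, 10 e⁻), P3- (Z=15, 18 e⁻). Mg2+ < Na+ (both 10 e⁻, Z=12>11); Na+ < F- (isoelectronic, higher Z=11 is smaller); F- < O2- (both 10 e⁻, Z=9>8); O2- < N3- (both 10 e⁻, Z=8>7); N3- < P3- (same group, 1 shell fewer).
That gives Mg2+ < Na+ < F- < O2- < N3- < P3-. From the smallest end, number 3 is F-.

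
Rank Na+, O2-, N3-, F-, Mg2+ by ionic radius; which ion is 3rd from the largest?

Each ion has 10 electrons. The ranking follows nuclear charge in reverse — greater Z gives a smaller radius. Mg2+ (Z=12), Na+ (Z=11), F- (Z=9), O2- (Z=8), N3- (Z=7).
Full ascending order: Mg2+ < Na+ < F- < O2- < N3-. Counting from the largest, position 3 is F-.

F-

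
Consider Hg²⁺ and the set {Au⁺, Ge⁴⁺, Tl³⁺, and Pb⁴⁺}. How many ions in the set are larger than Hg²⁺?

1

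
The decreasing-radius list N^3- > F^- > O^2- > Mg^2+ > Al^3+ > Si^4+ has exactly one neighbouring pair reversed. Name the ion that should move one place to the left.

Check each adjacent pair. F^- and O^2- are reversed: they are isoelectronic (10 e⁻) and F has more protons than O (9 vs 8), making F^- smaller. No other neighbouring pair contradicts the periodic trends, so O^2- is the ion listed too late.

O^2-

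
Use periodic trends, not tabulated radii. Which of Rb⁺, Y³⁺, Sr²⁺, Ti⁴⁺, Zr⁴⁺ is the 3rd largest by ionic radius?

First list Z and electron count for each: Ti⁴⁺ (Z=22, 18 e⁻), Zr⁴⁺ (Z=40, 36 e⁻), Y³⁺ (Z=39, 36 e⁻), Sr²⁺ (Z=38, 36 e⁻), Rb⁺ (Z=37, 36 e⁻). Ti⁴⁺ < Zr⁴⁺ (same group, 1 shell fewer); Zr⁴⁺ < Y³⁺ (both 36 e⁻, Z=40>39); Y³⁺ < Sr²⁺ (both 36 e⁻, Z=39>38); Sr²⁺ < Rb⁺ (isoelectronic, higher Z=38 is smaller).
Full ascending order: Ti⁴⁺ < Zr⁴⁺ < Y³⁺ < Sr²⁺ < Rb⁺. Counting from the largest, position 3 is Y³⁺.

Y³⁺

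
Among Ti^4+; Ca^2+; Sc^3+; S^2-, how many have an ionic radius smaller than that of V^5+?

0

Isoelectronic series (18 e⁻ each). Size is set by nuclear charge: more protons means a smaller ion. V^5+ (Z=23), Ti^4+ (Z=22), Sc^3+ (Z=21), Ca^2+ (Z=20), S^2- (Z=16).
Relative to V^5+, the ions that are smaller are none. That's 0.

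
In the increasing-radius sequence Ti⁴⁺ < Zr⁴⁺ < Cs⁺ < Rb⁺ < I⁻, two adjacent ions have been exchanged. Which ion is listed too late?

Rb⁺

Compare adjacent ions: Rb⁺ and Cs⁺ are in one column with the same charge; the lighter period-5 ion has one fewer shell and is smaller — yet in this increasing list Cs⁺ sits before Rb⁺. Nothing else is reversed, so Rb⁺ should move one place to the left.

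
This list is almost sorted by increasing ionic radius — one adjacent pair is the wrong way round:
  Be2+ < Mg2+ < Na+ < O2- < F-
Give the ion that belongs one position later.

The pair O2-, F- is the wrong way round — both have 10 electrons but Z(F)=9 > Z(O)=8, so F- should be the smaller of the two. All other adjacent pairs agree with periodic trends, so O2- is the misplaced ion.

O2-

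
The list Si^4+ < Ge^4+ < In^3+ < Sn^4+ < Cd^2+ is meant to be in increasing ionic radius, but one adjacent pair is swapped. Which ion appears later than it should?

Scanning neighbour by neighbour, only In^3+/Sn^4+ violates a trend: Sn^4+ and In^3+ share 46 electrons; the higher nuclear charge on Sn (Z=50) contracts it more, so Sn^4+ < In^3+. That makes Sn^4+ the one sitting a position late relative to where it belongs.

Sn^4+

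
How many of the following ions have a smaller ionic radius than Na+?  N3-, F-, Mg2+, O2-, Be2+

2

Work out protons and electrons: Be2+ (Z=4, 2 e⁻), Mg2+ (Z=12, 10 e⁻), Na+ (Z=11, 10 e⁻), F- (Z=9, 10 e⁻), O2- (Z=8, 10 e⁻), N3- (Z=7, 10 e⁻). Be2+ < Mg2+ (same group, 1 shell fewer); Mg2+ < Na+ (isoelectronic, higher Z=12 is smaller); Na+ < F- (isoelectronic, higher Z=11 is smaller); F- < O2- (both 10 e⁻, Z=9>8); O2- < N3- (isoelectronic, higher Z=8 is smaller).
Placing each against Na+: smaller — Be2+, Mg2+; larger — F-, O2-, N3-. That's 2.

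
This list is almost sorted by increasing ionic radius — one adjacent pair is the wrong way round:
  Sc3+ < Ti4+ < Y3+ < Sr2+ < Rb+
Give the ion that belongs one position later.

Sc3+

Scanning neighbour by neighbour, only Sc3+/Ti4+ violates a trend: Ti4+ and Sc3+ share 18 electrons; the higher nuclear charge on Ti (Z=22) contracts it more, so Ti4+ < Sc3+. That makes Sc3+ the one sitting a position early relative to where it belongs.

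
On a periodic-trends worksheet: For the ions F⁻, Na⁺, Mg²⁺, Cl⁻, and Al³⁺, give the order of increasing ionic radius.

Al³⁺ < Mg²⁺ < Na⁺ < F⁻ < Cl⁻

Work out protons and electrons: Al³⁺ (Z=13, 10 e⁻), Mg²⁺ (Z=12, 10 e⁻), Na⁺ (Z=11, 10 e⁻), F⁻ (Z=9, 10 e⁻), Cl⁻ (Z=17, 18 e⁻). Al³⁺ < Mg²⁺ (isoelectronic, higher Z=13 is smaller); Mg²⁺ < Na⁺ (both 10 e⁻, Z=12>11); Na⁺ < F⁻ (both 10 e⁻, Z=11>9); F⁻ < Cl⁻ (same group, period 2 vs 3).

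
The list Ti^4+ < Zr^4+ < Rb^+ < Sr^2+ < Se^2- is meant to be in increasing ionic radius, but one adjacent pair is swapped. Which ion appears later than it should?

The pair Rb^+, Sr^2+ is the wrong way round — they are isoelectronic (36 e⁻) and Sr has more protons than Rb (38 vs 37), making Sr^2+ smaller. All other adjacent pairs agree with periodic trends, so Sr^2+ is the misplaced ion.

Sr^2+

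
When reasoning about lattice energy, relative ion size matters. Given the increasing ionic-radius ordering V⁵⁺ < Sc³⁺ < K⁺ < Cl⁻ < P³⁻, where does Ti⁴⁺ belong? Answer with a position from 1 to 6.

2

All of these have 18 electrons (isoelectronic). With the same electron cloud, the ion with the most protons pulls it in tightest. Nuclear charges: V⁵⁺ (Z=23), Ti⁴⁺ (Z=22), Sc³⁺ (Z=21), K⁺ (Z=19), Cl⁻ (Z=17), P³⁻ (Z=15). Highest Z is smallest.
The complete sequence is V⁵⁺ < Ti⁴⁺ < Sc³⁺ < K⁺ < Cl⁻ < P³⁻. Ti⁴⁺ sits at position 2.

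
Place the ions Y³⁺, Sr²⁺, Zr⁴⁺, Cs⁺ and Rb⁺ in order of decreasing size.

Cs⁺ > Rb⁺ > Sr²⁺ > Y³⁺ > Zr⁴⁺

First list Z and electron count for each: Zr⁴⁺ (Z=40, 36 e⁻), Y³⁺ (Z=39, 36 e⁻), Sr²⁺ (Z=38, 36 e⁻), Rb⁺ (Z=37, 36 e⁻), Cs⁺ (Z=55, 54 e⁻). Zr⁴⁺ < Y³⁺ (both 36 e⁻, Z=40>39); Y³⁺ < Sr²⁺ (isoelectronic, higher Z=39 is smaller); Sr²⁺ < Rb⁺ (both 36 e⁻, Z=38>37); Rb⁺ < Cs⁺ (same group, period 5 vs 6).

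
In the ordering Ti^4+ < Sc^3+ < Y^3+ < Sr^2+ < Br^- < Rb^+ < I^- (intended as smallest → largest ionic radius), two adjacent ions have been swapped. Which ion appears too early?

Compare adjacent ions: both have 36 electrons but Z(Rb)=37 > Z(Br)=35, so Rb^+ should be the smaller of the two — yet in this increasing list Br^- sits before Rb^+. Nothing else is reversed, so Br^- should move one place to the right.

Br^-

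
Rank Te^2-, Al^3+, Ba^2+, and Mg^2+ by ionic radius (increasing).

Al^3+ < Mg^2+ < Ba^2+ < Te^2-

Electron counts and nuclear charges: Al^3+: 10 e⁻, Z=13, Mg^2+: 10 e⁻, Z=12, Ba^2+: 54 e⁻, Z=56, Te^2-: 54 e⁻, Z=52. Al^3+ < Mg^2+ (isoelectronic, higher Z=13 is smaller); Mg^2+ < Ba^2+ (same group, 3 shells fewer); Ba^2+ < Te^2- (isoelectronic, higher Z=56 is smaller).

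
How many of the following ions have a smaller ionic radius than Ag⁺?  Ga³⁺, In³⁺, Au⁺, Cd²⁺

3

First list Z and electron count for each: Ga³⁺ has 28 e⁻ (Z=31), In³⁺ has 46 e⁻ (Z=49), Cd²⁺ has 46 e⁻ (Z=48), Ag⁺ has 46 e⁻ (Z=47), Au⁺ has 78 e⁻ (Z=79). Ga³⁺ < In³⁺ (same group, 1 shell fewer); In³⁺ < Cd²⁺ (both 46 e⁻, Z=49>48); Cd²⁺ < Ag⁺ (isoelectronic, higher Z=48 is smaller); Ag⁺ < Au⁺ (same group, period 5 vs 6).
Placing each against Ag⁺: smaller — Ga³⁺, In³⁺, Cd²⁺; larger — Au⁺. Count: 3.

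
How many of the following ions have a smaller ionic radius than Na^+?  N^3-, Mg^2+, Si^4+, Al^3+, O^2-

These species are isoelectronic with 10 electrons. The only difference is the number of protons: Si^4+ (Z=14), Al^3+ (Z=13), Mg^2+ (Z=12), Na^+ (Z=11), O^2- (Z=8), N^3- (Z=7). The strongest nuclear pull (Si^4+) gives the smallest ion.
Overall: Si^4+ < Al^3+ < Mg^2+ < Na^+ < O^2- < N^3-. Na^+ has 3 below it and 2 above. So 3 are smaller.

3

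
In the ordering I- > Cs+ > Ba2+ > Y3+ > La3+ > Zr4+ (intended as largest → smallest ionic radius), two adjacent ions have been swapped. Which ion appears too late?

The pair Y3+, La3+ is the wrong way round — both in group 3 with the same charge; Y3+ (period 5) has the smaller radius. All other adjacent pairs agree with periodic trends, so La3+ is the misplaced ion.

La3+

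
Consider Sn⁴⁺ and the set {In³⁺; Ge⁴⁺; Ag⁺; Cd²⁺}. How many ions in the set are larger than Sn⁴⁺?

3

Tabulating Z and e⁻: Ge⁴⁺ has 28 e⁻ (Z=32), Sn⁴⁺ has 46 e⁻ (Z=50), In³⁺ has 46 e⁻ (Z=49), Cd²⁺ has 46 e⁻ (Z=48), Ag⁺ has 46 e⁻ (Z=47). Ge⁴⁺ < Sn⁴⁺ (same group, 1 shell fewer); Sn⁴⁺ < In³⁺ (isoelectronic, higher Z=50 is smaller); In³⁺ < Cd²⁺ (isoelectronic, higher Z=49 is smaller); Cd²⁺ < Ag⁺ (isoelectronic, higher Z=48 is smaller).
Relative to Sn⁴⁺, the ions that are larger are In³⁺, Cd²⁺, Ag⁺. That's 3.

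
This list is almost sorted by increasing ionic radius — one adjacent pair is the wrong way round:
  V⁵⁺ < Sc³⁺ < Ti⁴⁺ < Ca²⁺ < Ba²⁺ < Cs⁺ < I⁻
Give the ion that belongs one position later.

The pair Sc³⁺, Ti⁴⁺ is the wrong way round — Ti⁴⁺ and Sc³⁺ share 18 electrons; the higher nuclear charge on Ti (Z=22) contracts it more, so Ti⁴⁺ < Sc³⁺. All other adjacent pairs agree with periodic trends, so Sc³⁺ is the misplaced ion.

Sc³⁺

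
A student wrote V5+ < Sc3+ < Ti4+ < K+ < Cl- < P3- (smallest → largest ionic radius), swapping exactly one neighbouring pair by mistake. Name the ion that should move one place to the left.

Compare adjacent ions: Ti4+ and Sc3+ share 18 electrons; the higher nuclear charge on Ti (Z=22) contracts it more, so Ti4+ < Sc3+ — yet in this increasing list Sc3+ sits before Ti4+. Nothing else is reversed, so Ti4+ should move one place to the left.

Ti4+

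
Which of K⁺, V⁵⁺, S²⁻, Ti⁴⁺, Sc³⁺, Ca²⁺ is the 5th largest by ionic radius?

Ti⁴⁺

Each ion has 18 electrons. The ranking follows nuclear charge in reverse — greater Z gives a smaller radius. V⁵⁺ (Z=23), Ti⁴⁺ (Z=22), Sc³⁺ (Z=21), Ca²⁺ (Z=20), K⁺ (Z=19), S²⁻ (Z=16).
Full ascending order: V⁵⁺ < Ti⁴⁺ < Sc³⁺ < Ca²⁺ < K⁺ < S²⁻. Counting from the largest, position 5 is Ti⁴⁺.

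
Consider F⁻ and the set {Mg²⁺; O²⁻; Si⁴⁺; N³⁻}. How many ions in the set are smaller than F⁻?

These species are isoelectronic with 10 electrons. The only difference is the number of protons: Si⁴⁺ (Z=14), Mg²⁺ (Z=12), F⁻ (Z=9), O²⁻ (Z=8), N³⁻ (Z=7). The strongest nuclear pull (Si⁴⁺) gives the smallest ion.
Placing each against F⁻: smaller — Si⁴⁺, Mg²⁺; larger — O²⁻, N³⁻. So 2 are smaller.

2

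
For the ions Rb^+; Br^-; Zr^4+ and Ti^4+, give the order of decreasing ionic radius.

Tabulating Z and e⁻: Ti^4+ has 18 e⁻ (Z=22), Zr^4+ has 36 e⁻ (Z=40), Rb^+ has 36 e⁻ (Z=37), Br^- has 36 e⁻ (Z=35). Ti^4+ < Zr^4+ (same group, 1 shell fewer); Zr^4+ < Rb^+ (isoelectronic, higher Z=40 is smaller); Rb^+ < Br^- (isoelectronic, higher Z=37 is smaller).

Br^- > Rb^+ > Zr^4+ > Ti^4+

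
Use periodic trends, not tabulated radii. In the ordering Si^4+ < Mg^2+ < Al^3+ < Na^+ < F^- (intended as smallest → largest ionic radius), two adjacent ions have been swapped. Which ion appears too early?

Check each adjacent pair. Mg^2+ and Al^3+ are reversed: they are isoelectronic (10 e⁻) and Al has more protons than Mg (13 vs 12), making Al^3+ smaller. No other neighbouring pair contradicts the periodic trends, so Mg^2+ is the ion listed too early.

Mg^2+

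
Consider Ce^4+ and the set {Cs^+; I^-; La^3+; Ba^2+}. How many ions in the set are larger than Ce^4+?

4

Isoelectronic series (54 e⁻ each). Size is set by nuclear charge: more protons means a smaller ion. Ce^4+ (Z=58), La^3+ (Z=57), Ba^2+ (Z=56), Cs^+ (Z=55), I^- (Z=53).
Overall: Ce^4+ < La^3+ < Ba^2+ < Cs^+ < I^-. Ce^4+ has 0 below it and 4 above. Count: 4.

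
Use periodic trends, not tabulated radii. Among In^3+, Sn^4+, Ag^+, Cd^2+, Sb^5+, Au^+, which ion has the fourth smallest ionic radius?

Cd^2+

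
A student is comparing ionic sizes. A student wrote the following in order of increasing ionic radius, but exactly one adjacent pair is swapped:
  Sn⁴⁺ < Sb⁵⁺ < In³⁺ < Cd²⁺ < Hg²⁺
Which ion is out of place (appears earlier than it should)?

Sn⁴⁺

Scanning neighbour by neighbour, only Sn⁴⁺/Sb⁵⁺ violates a trend: both have 46 electrons but Z(Sb)=51 > Z(Sn)=50, so Sb⁵⁺ should be the smaller of the two. That makes Sn⁴⁺ the one sitting a position early relative to where it belongs.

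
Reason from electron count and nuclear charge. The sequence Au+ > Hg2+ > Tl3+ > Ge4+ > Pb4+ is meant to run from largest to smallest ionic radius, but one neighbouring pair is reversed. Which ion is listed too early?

Scanning neighbour by neighbour, only Ge4+/Pb4+ violates a trend: both in group 14 with the same charge; Ge4+ (period 4) has the smaller radius. That makes Ge4+ the one sitting a position early relative to where it belongs.

Ge4+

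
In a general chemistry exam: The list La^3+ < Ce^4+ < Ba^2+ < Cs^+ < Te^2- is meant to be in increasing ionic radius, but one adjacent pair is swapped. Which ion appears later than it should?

Scanning neighbour by neighbour, only La^3+/Ce^4+ violates a trend: both have 54 electrons but Z(Ce)=58 > Z(La)=57, so Ce^4+ should be the smaller of the two. That makes Ce^4+ the one sitting a position late relative to where it belongs.

Ce^4+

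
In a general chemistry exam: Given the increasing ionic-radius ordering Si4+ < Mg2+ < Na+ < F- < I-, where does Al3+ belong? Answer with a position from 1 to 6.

Tabulating Z and e⁻: Si4+ has 10 e⁻ (Z=14), Al3+ has 10 e⁻ (Z=13), Mg2+ has 10 e⁻ (Z=12), Na+ has 10 e⁻ (Z=11), F- has 10 e⁻ (Z=9), I- has 54 e⁻ (Z=53). Si4+ < Al3+ (isoelectronic, higher Z=14 is smaller); Al3+ < Mg2+ (isoelectronic, higher Z=13 is smaller); Mg2+ < Na+ (isoelectronic, higher Z=12 is smaller); Na+ < F- (both 10 e⁻, Z=11>9); F- < I- (same group, 3 shells fewer).
The complete sequence is Si4+ < Al3+ < Mg2+ < Na+ < F- < I-. Al3+ sits at position 2.

2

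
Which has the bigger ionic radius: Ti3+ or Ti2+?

Same element, different charge: the more highly charged cation has fewer electrons and a greater effective nuclear charge per electron, making Ti3+ the smallest.

Ti2+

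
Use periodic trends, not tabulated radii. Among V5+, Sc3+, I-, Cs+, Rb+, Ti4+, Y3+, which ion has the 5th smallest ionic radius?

Rb+

Work out protons and electrons: V5+ has 18 e⁻ (Z=23), Ti4+ has 18 e⁻ (Z=22), Sc3+ has 18 e⁻ (Z=21), Y3+ has 36 e⁻ (Z=39), Rb+ has 36 e⁻ (Z=37), Cs+ has 54 e⁻ (Z=55), I- has 54 e⁻ (Z=53). V5+ < Ti4+ (isoelectronic, higher Z=23 is smaller); Ti4+ < Sc3+ (both 18 e⁻, Z=22>21); Sc3+ < Y3+ (same group, period 4 vs 5); Y3+ < Rb+ (both 36 e⁻, Z=39>37); Rb+ < Cs+ (same group, period 5 vs 6); Cs+ < I- (both 54 e⁻, Z=55>53).
Ordering: V5+ < Ti4+ < Sc3+ < Y3+ < Rb+ < Cs+ < I-. The 5th smallest is Rb+.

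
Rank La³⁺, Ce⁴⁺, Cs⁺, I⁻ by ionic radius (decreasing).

I⁻ > Cs⁺ > La³⁺ > Ce⁴⁺

Isoelectronic series (54 e⁻ each). Size is set by nuclear charge: more protons means a smaller ion. Ce⁴⁺ (Z=58), La³⁺ (Z=57), Cs⁺ (Z=55), I⁻ (Z=53).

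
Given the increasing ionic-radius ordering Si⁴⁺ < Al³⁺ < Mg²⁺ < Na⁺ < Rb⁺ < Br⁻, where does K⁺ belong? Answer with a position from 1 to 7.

Si⁴⁺ (Z=14, 10 e⁻), Al³⁺ (Z=13, 10 e⁻), Mg²⁺ (Z=12, 10 e⁻), Na⁺ (Z=11, 10 e⁻), K⁺ (Z=19, 18 e⁻), Rb⁺ (Z=37, 36 e⁻), Br⁻ (Z=35, 36 e⁻). Si⁴⁺ < Al³⁺ (both 10 e⁻, Z=14>13); Al³⁺ < Mg²⁺ (isoelectronic, higher Z=13 is smaller); Mg²⁺ < Na⁺ (both 10 e⁻, Z=12>11); Na⁺ < K⁺ (same group, 1 shell fewer); K⁺ < Rb⁺ (same group, 1 shell fewer); Rb⁺ < Br⁻ (both 36 e⁻, Z=37>35).
The complete sequence is Si⁴⁺ < Al³⁺ < Mg²⁺ < Na⁺ < K⁺ < Rb⁺ < Br⁻. K⁺ sits at position 5.

5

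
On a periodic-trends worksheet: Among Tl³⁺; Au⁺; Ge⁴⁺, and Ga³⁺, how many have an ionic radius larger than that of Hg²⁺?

Tabulating Z and e⁻: Ge⁴⁺ has 28 e⁻ (Z=32), Ga³⁺ has 28 e⁻ (Z=31), Tl³⁺ has 78 e⁻ (Z=81), Hg²⁺ has 78 e⁻ (Z=80), Au⁺ has 78 e⁻ (Z=79). Ge⁴⁺ < Ga³⁺ (both 28 e⁻, Z=32>31); Ga³⁺ < Tl³⁺ (same group, period 4 vs 6); Tl³⁺ < Hg²⁺ (both 78 e⁻, Z=81>80); Hg²⁺ < Au⁺ (isoelectronic, higher Z=80 is smaller).
Relative to Hg²⁺, the ions that are larger are Au⁺. That's 1.

1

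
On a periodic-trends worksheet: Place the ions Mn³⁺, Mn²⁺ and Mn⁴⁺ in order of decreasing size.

Mn²⁺ > Mn³⁺ > Mn⁴⁺

Same element, different charge: the more highly charged cation has fewer electrons and a greater effective nuclear charge per electron, making Mn⁴⁺ the smallest.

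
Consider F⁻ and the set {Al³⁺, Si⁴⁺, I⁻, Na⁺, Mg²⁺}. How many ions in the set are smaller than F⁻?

4

Si⁴⁺ has 10 e⁻ (Z=14), Al³⁺ has 10 e⁻ (Z=13), Mg²⁺ has 10 e⁻ (Z=12), Na⁺ has 10 e⁻ (Z=11), F⁻ has 10 e⁻ (Z=9), I⁻ has 54 e⁻ (Z=53). Si⁴⁺ < Al³⁺ (isoelectronic, higher Z=14 is smaller); Al³⁺ < Mg²⁺ (both 10 e⁻, Z=13>12); Mg²⁺ < Na⁺ (isoelectronic, higher Z=12 is smaller); Na⁺ < F⁻ (isoelectronic, higher Z=11 is smaller); F⁻ < I⁻ (same group, 3 shells fewer).
Placing each against F⁻: smaller — Si⁴⁺, Al³⁺, Mg²⁺, Na⁺; larger — I⁻. Count: 4.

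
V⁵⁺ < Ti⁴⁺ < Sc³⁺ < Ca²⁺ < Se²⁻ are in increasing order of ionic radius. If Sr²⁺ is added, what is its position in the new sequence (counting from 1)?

Electron counts and nuclear charges: V⁵⁺ has 18 e⁻ (Z=23), Ti⁴⁺ has 18 e⁻ (Z=22), Sc³⁺ has 18 e⁻ (Z=21), Ca²⁺ has 18 e⁻ (Z=20), Sr²⁺ has 36 e⁻ (Z=38), Se²⁻ has 36 e⁻ (Z=34). V⁵⁺ < Ti⁴⁺ (both 18 e⁻, Z=23>22); Ti⁴⁺ < Sc³⁺ (both 18 e⁻, Z=22>21); Sc³⁺ < Ca²⁺ (isoelectronic, higher Z=21 is smaller); Ca²⁺ < Sr²⁺ (same group, period 4 vs 5); Sr²⁺ < Se²⁻ (isoelectronic, higher Z=38 is smaller).
With Sr²⁺ included the full order is V⁵⁺ < Ti⁴⁺ < Sc³⁺ < Ca²⁺ < Sr²⁺ < Se²⁻, so it takes position 5.

5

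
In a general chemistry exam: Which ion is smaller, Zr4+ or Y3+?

Zr4+

Each ion has 36 electrons. The ranking follows nuclear charge in reverse — greater Z gives a smaller radius. Zr4+ (Z=40), Y3+ (Z=39).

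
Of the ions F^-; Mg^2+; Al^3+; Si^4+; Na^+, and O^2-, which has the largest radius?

O^2-

Each ion has 10 electrons. The ranking follows nuclear charge in reverse — greater Z gives a smaller radius. Si^4+ (Z=14), Al^3+ (Z=13), Mg^2+ (Z=12), Na^+ (Z=11), F^- (Z=9), O^2- (Z=8).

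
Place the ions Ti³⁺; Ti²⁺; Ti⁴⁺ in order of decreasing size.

Ti²⁺ > Ti³⁺ > Ti⁴⁺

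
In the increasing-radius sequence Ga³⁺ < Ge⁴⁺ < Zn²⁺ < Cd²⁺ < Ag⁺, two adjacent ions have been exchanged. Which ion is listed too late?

Ge⁴⁺

Check each adjacent pair. Ga³⁺ and Ge⁴⁺ are reversed: they are isoelectronic (28 e⁻) and Ge has more protons than Ga (32 vs 31), making Ge⁴⁺ smaller. No other neighbouring pair contradicts the periodic trends, so Ge⁴⁺ is the ion listed too late.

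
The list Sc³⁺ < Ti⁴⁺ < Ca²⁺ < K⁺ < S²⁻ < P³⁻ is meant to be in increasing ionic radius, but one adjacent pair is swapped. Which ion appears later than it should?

Check each adjacent pair. Sc³⁺ and Ti⁴⁺ are reversed: Ti⁴⁺ and Sc³⁺ share 18 electrons; the higher nuclear charge on Ti (Z=22) contracts it more, so Ti⁴⁺ < Sc³⁺. No other neighbouring pair contradicts the periodic trends, so Ti⁴⁺ is the ion listed too late.

Ti⁴⁺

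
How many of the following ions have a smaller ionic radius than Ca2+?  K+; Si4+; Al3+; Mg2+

Electron counts and nuclear charges: Si4+ (Z=14, 10 e⁻), Al3+ (Z=13, 10 e⁻), Mg2+ (Z=12, 10 e⁻), Ca2+ (Z=20, 18 e⁻), K+ (Z=19, 18 e⁻). Si4+ < Al3+ (both 10 e⁻, Z=14>13); Al3+ < Mg2+ (isoelectronic, higher Z=13 is smaller); Mg2+ < Ca2+ (same group, period 3 vs 4); Ca2+ < K+ (isoelectronic, higher Z=20 is smaller).
Overall: Si4+ < Al3+ < Mg2+ < Ca2+ < K+. Ca2+ has 3 below it and 1 above. So 3 are smaller.

3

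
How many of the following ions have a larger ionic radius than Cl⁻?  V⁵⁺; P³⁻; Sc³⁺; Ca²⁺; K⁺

Each ion has 18 electrons. The ranking follows nuclear charge in reverse — greater Z gives a smaller radius. V⁵⁺ (Z=23), Sc³⁺ (Z=21), Ca²⁺ (Z=20), K⁺ (Z=19), Cl⁻ (Z=17), P³⁻ (Z=15).
Placing each against Cl⁻: smaller — V⁵⁺, Sc³⁺, Ca²⁺, K⁺; larger — P³⁻. So 1 is larger.

1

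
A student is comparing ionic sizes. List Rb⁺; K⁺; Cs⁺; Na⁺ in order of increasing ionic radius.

Same group, same charge. Going down the group adds an extra shell of electrons, so the ion gets larger: Na⁺ is highest in the group and smallest.

Na⁺ < K⁺ < Rb⁺ < Cs⁺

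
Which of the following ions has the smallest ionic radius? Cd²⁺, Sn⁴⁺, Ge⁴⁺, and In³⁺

Ge⁴⁺ (Z=32, 28 e⁻), Sn⁴⁺ (Z=50, 46 e⁻), In³⁺ (Z=49, 46 e⁻), Cd²⁺ (Z=48, 46 e⁻). Ge⁴⁺ < Sn⁴⁺ (same group, period 4 vs 5); Sn⁴⁺ < In³⁺ (isoelectronic, higher Z=50 is smaller); In³⁺ < Cd²⁺ (isoelectronic, higher Z=49 is smaller).

Ge⁴⁺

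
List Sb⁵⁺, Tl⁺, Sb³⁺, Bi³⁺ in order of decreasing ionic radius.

Tl⁺ > Bi³⁺ > Sb³⁺ > Sb⁵⁺

First list Z and electron count for each: Sb⁵⁺: 46 e⁻, Z=51, Sb³⁺: 48 e⁻, Z=51, Bi³⁺: 80 e⁻, Z=83, Tl⁺: 80 e⁻, Z=81. Sb⁵⁺ < Sb³⁺ (same element, +5 vs +3); Sb³⁺ < Bi³⁺ (same group, 1 shell fewer); Bi³⁺ < Tl⁺ (both 80 e⁻, Z=83>81).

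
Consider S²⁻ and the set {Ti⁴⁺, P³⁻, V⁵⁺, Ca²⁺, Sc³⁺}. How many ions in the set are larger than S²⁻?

These species are isoelectronic with 18 electrons. The only difference is the number of protons: V⁵⁺ (Z=23), Ti⁴⁺ (Z=22), Sc³⁺ (Z=21), Ca²⁺ (Z=20), S²⁻ (Z=16), P³⁻ (Z=15). The strongest nuclear pull (V⁵⁺) gives the smallest ion.
Ordering all of them (including S²⁻) by radius gives V⁵⁺ < Ti⁴⁺ < Sc³⁺ < Ca²⁺ < S²⁻ < P³⁻. Count: 1.

1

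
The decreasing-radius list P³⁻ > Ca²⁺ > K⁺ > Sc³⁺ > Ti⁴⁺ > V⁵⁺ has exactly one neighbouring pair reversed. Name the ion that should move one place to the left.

K⁺

Compare adjacent ions: both have 18 electrons but Z(Ca)=20 > Z(K)=19, so Ca²⁺ should be the smaller of the two — yet in this decreasing list Ca²⁺ sits before K⁺. Nothing else is reversed, so K⁺ should move one place to the left.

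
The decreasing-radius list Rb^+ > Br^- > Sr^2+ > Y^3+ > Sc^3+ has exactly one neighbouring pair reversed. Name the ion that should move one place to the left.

Check each adjacent pair. Rb^+ and Br^- are reversed: both have 36 electrons but Z(Rb)=37 > Z(Br)=35, so Rb^+ should be the smaller of the two. No other neighbouring pair contradicts the periodic trends, so Br^- is the ion listed too late.

Br^-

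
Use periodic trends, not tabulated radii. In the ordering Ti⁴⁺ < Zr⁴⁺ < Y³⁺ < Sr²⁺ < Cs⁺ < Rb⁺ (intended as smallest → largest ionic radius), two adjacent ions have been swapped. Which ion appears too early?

Cs⁺

Compare adjacent ions: same group and charge — period 5 sits above period 6, so Rb⁺ is smaller — yet in this increasing list Cs⁺ sits before Rb⁺. Nothing else is reversed, so Cs⁺ should move one place to the right.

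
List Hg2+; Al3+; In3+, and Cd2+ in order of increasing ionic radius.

Al3+ < In3+ < Cd2+ < Hg2+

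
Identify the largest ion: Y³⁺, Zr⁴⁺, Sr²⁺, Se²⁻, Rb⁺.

Se²⁻

Each ion has 36 electrons. The ranking follows nuclear charge in reverse — greater Z gives a smaller radius. Zr⁴⁺ (Z=40), Y³⁺ (Z=39), Sr²⁺ (Z=38), Rb⁺ (Z=37), Se²⁻ (Z=34).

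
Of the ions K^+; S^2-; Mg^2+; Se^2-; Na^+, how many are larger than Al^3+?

5

Al^3+ has 10 e⁻ (Z=13), Mg^2+ has 10 e⁻ (Z=12), Na^+ has 10 e⁻ (Z=11), K^+ has 18 e⁻ (Z=19), S^2- has 18 e⁻ (Z=16), Se^2- has 36 e⁻ (Z=34). Al^3+ < Mg^2+ (isoelectronic, higher Z=13 is smaller); Mg^2+ < Na^+ (isoelectronic, higher Z=12 is smaller); Na^+ < K^+ (same group, 1 shell fewer); K^+ < S^2- (both 18 e⁻, Z=19>16); S^2- < Se^2- (same group, period 3 vs 4).
Relative to Al^3+, the ions that are larger are Mg^2+, Na^+, K^+, S^2-, Se^2-. That's 5.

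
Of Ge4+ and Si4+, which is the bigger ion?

All are in the same group with charge +4. Radius grows down the group as n (the outermost shell) increases.

Ge4+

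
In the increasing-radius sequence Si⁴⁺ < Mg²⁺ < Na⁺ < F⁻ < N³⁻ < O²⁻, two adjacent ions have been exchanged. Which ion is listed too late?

O²⁻

The pair N³⁻, O²⁻ is the wrong way round — O²⁻ and N³⁻ share 10 electrons; the higher nuclear charge on O (Z=8) contracts it more, so O²⁻ < N³⁻. All other adjacent pairs agree with periodic trends, so O²⁻ is the misplaced ion.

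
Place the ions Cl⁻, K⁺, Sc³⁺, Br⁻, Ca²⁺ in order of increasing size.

Tabulating Z and e⁻: Sc³⁺ has 18 e⁻ (Z=21), Ca²⁺ has 18 e⁻ (Z=20), K⁺ has 18 e⁻ (Z=19), Cl⁻ has 18 e⁻ (Z=17), Br⁻ has 36 e⁻ (Z=35). Sc³⁺ < Ca²⁺ (both 18 e⁻, Z=21>20); Ca²⁺ < K⁺ (isoelectronic, higher Z=20 is smaller); K⁺ < Cl⁻ (isoelectronic, higher Z=19 is smaller); Cl⁻ < Br⁻ (same group, 1 shell fewer).

Sc³⁺ < Ca²⁺ < K⁺ < Cl⁻ < Br⁻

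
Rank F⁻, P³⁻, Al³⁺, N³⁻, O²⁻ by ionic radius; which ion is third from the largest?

O²⁻

First list Z and electron count for each: Al³⁺ has 10 e⁻ (Z=13), F⁻ has 10 e⁻ (Z=9), O²⁻ has 10 e⁻ (Z=8), N³⁻ has 10 e⁻ (Z=7), P³⁻ has 18 e⁻ (Z=15). Al³⁺ < F⁻ (both 10 e⁻, Z=13>9); F⁻ < O²⁻ (isoelectronic, higher Z=9 is smaller); O²⁻ < N³⁻ (both 10 e⁻, Z=8>7); N³⁻ < P³⁻ (same group, 1 shell fewer).
That gives Al³⁺ < F⁻ < O²⁻ < N³⁻ < P³⁻. From the largest end, number 3 is O²⁻.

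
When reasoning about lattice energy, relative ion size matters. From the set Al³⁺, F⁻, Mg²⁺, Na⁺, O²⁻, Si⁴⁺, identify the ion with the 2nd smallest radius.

Al³⁺

Each ion has 10 electrons. The ranking follows nuclear charge in reverse — greater Z gives a smaller radius. Si⁴⁺ (Z=14), Al³⁺ (Z=13), Mg²⁺ (Z=12), Na⁺ (Z=11), F⁻ (Z=9), O²⁻ (Z=8).
That gives Si⁴⁺ < Al³⁺ < Mg²⁺ < Na⁺ < F⁻ < O²⁻. From the smallest end, number 2 is Al³⁺.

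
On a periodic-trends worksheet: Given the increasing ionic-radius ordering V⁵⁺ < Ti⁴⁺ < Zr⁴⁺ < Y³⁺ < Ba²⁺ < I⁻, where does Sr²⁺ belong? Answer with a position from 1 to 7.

5

Work out protons and electrons: V⁵⁺ (Z=23, 18 e⁻), Ti⁴⁺ (Z=22, 18 e⁻), Zr⁴⁺ (Z=40, 36 e⁻), Y³⁺ (Z=39, 36 e⁻), Sr²⁺ (Z=38, 36 e⁻), Ba²⁺ (Z=56, 54 e⁻), I⁻ (Z=53, 54 e⁻). V⁵⁺ < Ti⁴⁺ (both 18 e⁻, Z=23>22); Ti⁴⁺ < Zr⁴⁺ (same group, period 4 vs 5); Zr⁴⁺ < Y³⁺ (isoelectronic, higher Z=40 is smaller); Y³⁺ < Sr²⁺ (both 36 e⁻, Z=39>38); Sr²⁺ < Ba²⁺ (same group, period 5 vs 6); Ba²⁺ < I⁻ (both 54 e⁻, Z=56>53).
Merged order: V⁵⁺ < Ti⁴⁺ < Zr⁴⁺ < Y³⁺ < Sr²⁺ < Ba²⁺ < I⁻ — Sr²⁺ is number 5.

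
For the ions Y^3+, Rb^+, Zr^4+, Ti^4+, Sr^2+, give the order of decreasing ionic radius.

Rb^+ > Sr^2+ > Y^3+ > Zr^4+ > Ti^4+

Work out protons and electrons: Ti^4+ (Z=22, 18 e⁻), Zr^4+ (Z=40, 36 e⁻), Y^3+ (Z=39, 36 e⁻), Sr^2+ (Z=38, 36 e⁻), Rb^+ (Z=37, 36 e⁻). Ti^4+ < Zr^4+ (same group, 1 shell fewer); Zr^4+ < Y^3+ (both 36 e⁻, Z=40>39); Y^3+ < Sr^2+ (isoelectronic, higher Z=39 is smaller); Sr^2+ < Rb^+ (isoelectronic, higher Z=38 is smaller).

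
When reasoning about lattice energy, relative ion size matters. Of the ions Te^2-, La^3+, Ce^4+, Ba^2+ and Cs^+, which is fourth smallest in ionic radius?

Cs^+

Each ion has 54 electrons. The ranking follows nuclear charge in reverse — greater Z gives a smaller radius. Ce^4+ (Z=58), La^3+ (Z=57), Ba^2+ (Z=56), Cs^+ (Z=55), Te^2- (Z=52).
Full ascending order: Ce^4+ < La^3+ < Ba^2+ < Cs^+ < Te^2-. Counting from the smallest, position 4 is Cs^+.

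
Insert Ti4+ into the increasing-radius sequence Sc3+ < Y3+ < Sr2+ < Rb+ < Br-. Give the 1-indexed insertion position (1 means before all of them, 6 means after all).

1

Electron counts and nuclear charges: Ti4+ (Z=22, 18 e⁻), Sc3+ (Z=21, 18 e⁻), Y3+ (Z=39, 36 e⁻), Sr2+ (Z=38, 36 e⁻), Rb+ (Z=37, 36 e⁻), Br- (Z=35, 36 e⁻). Ti4+ < Sc3+ (isoelectronic, higher Z=22 is smaller); Sc3+ < Y3+ (same group, period 4 vs 5); Y3+ < Sr2+ (both 36 e⁻, Z=39>38); Sr2+ < Rb+ (isoelectronic, higher Z=38 is smaller); Rb+ < Br- (both 36 e⁻, Z=37>35).
With Ti4+ included the full order is Ti4+ < Sc3+ < Y3+ < Sr2+ < Rb+ < Br-, so it takes position 1.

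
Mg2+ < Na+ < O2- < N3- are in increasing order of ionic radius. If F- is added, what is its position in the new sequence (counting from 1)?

Each ion has 10 electrons. The ranking follows nuclear charge in reverse — greater Z gives a smaller radius. Mg2+ (Z=12), Na+ (Z=11), F- (Z=9), O2- (Z=8), N3- (Z=7).
The complete sequence is Mg2+ < Na+ < F- < O2- < N3-. F- sits at position 3.

3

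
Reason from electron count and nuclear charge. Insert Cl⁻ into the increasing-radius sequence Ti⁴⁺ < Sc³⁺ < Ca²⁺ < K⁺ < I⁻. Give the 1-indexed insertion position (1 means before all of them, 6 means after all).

5

Tabulating Z and e⁻: Ti⁴⁺ (Z=22, 18 e⁻), Sc³⁺ (Z=21, 18 e⁻), Ca²⁺ (Z=20, 18 e⁻), K⁺ (Z=19, 18 e⁻), Cl⁻ (Z=17, 18 e⁻), I⁻ (Z=53, 54 e⁻). Ti⁴⁺ < Sc³⁺ (isoelectronic, higher Z=22 is smaller); Sc³⁺ < Ca²⁺ (both 18 e⁻, Z=21>20); Ca²⁺ < K⁺ (both 18 e⁻, Z=20>19); K⁺ < Cl⁻ (both 18 e⁻, Z=19>17); Cl⁻ < I⁻ (same group, period 3 vs 5).
The complete sequence is Ti⁴⁺ < Sc³⁺ < Ca²⁺ < K⁺ < Cl⁻ < I⁻. Cl⁻ sits at position 5.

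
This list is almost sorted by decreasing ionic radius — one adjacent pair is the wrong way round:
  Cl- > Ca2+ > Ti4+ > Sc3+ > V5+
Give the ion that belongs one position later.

Ti4+

The pair Ti4+, Sc3+ is the wrong way round — both have 18 electrons but Z(Ti)=22 > Z(Sc)=21, so Ti4+ should be the smaller of the two. All other adjacent pairs agree with periodic trends, so Ti4+ is the misplaced ion.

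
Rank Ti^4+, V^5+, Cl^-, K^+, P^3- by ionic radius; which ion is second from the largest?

These species are isoelectronic with 18 electrons. The only difference is the number of protons: V^5+ (Z=23), Ti^4+ (Z=22), K^+ (Z=19), Cl^- (Z=17), P^3- (Z=15). The strongest nuclear pull (V^5+) gives the smallest ion.
That gives V^5+ < Ti^4+ < K^+ < Cl^- < P^3-. From the largest end, number 2 is Cl^-.

Cl^-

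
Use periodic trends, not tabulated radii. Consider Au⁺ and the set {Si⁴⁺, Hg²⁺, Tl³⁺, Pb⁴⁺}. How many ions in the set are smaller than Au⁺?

Si⁴⁺ has 10 e⁻ (Z=14), Pb⁴⁺ has 78 e⁻ (Z=82), Tl³⁺ has 78 e⁻ (Z=81), Hg²⁺ has 78 e⁻ (Z=80), Au⁺ has 78 e⁻ (Z=79). Si⁴⁺ < Pb⁴⁺ (same group, 3 shells fewer); Pb⁴⁺ < Tl³⁺ (both 78 e⁻, Z=82>81); Tl³⁺ < Hg²⁺ (both 78 e⁻, Z=81>80); Hg²⁺ < Au⁺ (both 78 e⁻, Z=80>79).
Relative to Au⁺, the ions that are smaller are Si⁴⁺, Pb⁴⁺, Tl³⁺, Hg²⁺. Count: 4.

4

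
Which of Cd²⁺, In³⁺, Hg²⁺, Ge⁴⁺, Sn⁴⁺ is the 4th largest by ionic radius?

Sn⁴⁺

Ge⁴⁺ has 28 e⁻ (Z=32), Sn⁴⁺ has 46 e⁻ (Z=50), In³⁺ has 46 e⁻ (Z=49), Cd²⁺ has 46 e⁻ (Z=48), Hg²⁺ has 78 e⁻ (Z=80). Ge⁴⁺ < Sn⁴⁺ (same group, period 4 vs 5); Sn⁴⁺ < In³⁺ (isoelectronic, higher Z=50 is smaller); In³⁺ < Cd²⁺ (isoelectronic, higher Z=49 is smaller); Cd²⁺ < Hg²⁺ (same group, period 5 vs 6).
That gives Ge⁴⁺ < Sn⁴⁺ < In³⁺ < Cd²⁺ < Hg²⁺. From the largest end, number 4 is Sn⁴⁺.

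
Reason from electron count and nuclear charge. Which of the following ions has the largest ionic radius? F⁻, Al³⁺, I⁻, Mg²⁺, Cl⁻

Tabulating Z and e⁻: Al³⁺: 10 e⁻, Z=13, Mg²⁺: 10 e⁻, Z=12, F⁻: 10 e⁻, Z=9, Cl⁻: 18 e⁻, Z=17, I⁻: 54 e⁻, Z=53. Al³⁺ < Mg²⁺ (both 10 e⁻, Z=13>12); Mg²⁺ < F⁻ (isoelectronic, higher Z=12 is smaller); F⁻ < Cl⁻ (same group, period 2 vs 3); Cl⁻ < I⁻ (same group, period 3 vs 5).

I⁻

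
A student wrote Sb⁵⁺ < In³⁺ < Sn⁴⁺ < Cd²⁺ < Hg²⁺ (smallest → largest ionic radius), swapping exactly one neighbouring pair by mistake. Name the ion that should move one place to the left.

Sn⁴⁺

Check each adjacent pair. In³⁺ and Sn⁴⁺ are reversed: they are isoelectronic (46 e⁻) and Sn has more protons than In (50 vs 49), making Sn⁴⁺ smaller. No other neighbouring pair contradicts the periodic trends, so Sn⁴⁺ is the ion listed too late.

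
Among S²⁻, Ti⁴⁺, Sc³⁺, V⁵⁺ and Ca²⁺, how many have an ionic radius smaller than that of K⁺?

4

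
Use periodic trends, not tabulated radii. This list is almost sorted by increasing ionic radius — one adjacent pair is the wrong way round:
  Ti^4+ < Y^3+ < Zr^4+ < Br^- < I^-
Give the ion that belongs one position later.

Y^3+

Compare adjacent ions: they are isoelectronic (36 e⁻) and Zr has more protons than Y (40 vs 39), making Zr^4+ smaller — yet in this increasing list Y^3+ sits before Zr^4+. Nothing else is reversed, so Y^3+ should move one place to the right.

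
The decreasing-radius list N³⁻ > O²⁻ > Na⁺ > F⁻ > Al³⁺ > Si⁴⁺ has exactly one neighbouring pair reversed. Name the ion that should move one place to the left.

Check each adjacent pair. Na⁺ and F⁻ are reversed: Na⁺ and F⁻ share 10 electrons; the higher nuclear charge on Na (Z=11) contracts it more, so Na⁺ < F⁻. No other neighbouring pair contradicts the periodic trends, so F⁻ is the ion listed too late.

F⁻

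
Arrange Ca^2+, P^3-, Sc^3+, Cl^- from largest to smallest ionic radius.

All of these have 18 electrons (isoelectronic). With the same electron cloud, the ion with the most protons pulls it in tightest. Nuclear charges: Sc^3+ (Z=21), Ca^2+ (Z=20), Cl^- (Z=17), P^3- (Z=15). Highest Z is smallest.

P^3- > Cl^- > Ca^2+ > Sc^3+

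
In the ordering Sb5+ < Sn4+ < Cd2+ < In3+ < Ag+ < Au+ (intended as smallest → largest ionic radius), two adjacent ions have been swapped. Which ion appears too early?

The pair Cd2+, In3+ is the wrong way round — they are isoelectronic (46 e⁻) and In has more protons than Cd (49 vs 48), making In3+ smaller. All other adjacent pairs agree with periodic trends, so Cd2+ is the misplaced ion.

Cd2+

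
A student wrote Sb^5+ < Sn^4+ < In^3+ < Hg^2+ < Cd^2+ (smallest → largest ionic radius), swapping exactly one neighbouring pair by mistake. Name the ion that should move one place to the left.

Cd^2+

The pair Hg^2+, Cd^2+ is the wrong way round — Cd^2+ and Hg^2+ are in one column with the same charge; the lighter period-5 ion has one fewer shell and is smaller. All other adjacent pairs agree with periodic trends, so Cd^2+ is the misplaced ion.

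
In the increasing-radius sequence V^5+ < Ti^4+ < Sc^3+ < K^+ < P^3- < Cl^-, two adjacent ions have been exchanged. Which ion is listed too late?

Cl^-

The pair P^3-, Cl^- is the wrong way round — both have 18 electrons but Z(Cl)=17 > Z(P)=15, so Cl^- should be the smaller of the two. All other adjacent pairs agree with periodic trends, so Cl^- is the misplaced ion.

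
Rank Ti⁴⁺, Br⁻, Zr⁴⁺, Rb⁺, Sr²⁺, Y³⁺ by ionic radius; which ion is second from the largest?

First list Z and electron count for each: Ti⁴⁺: 18 e⁻, Z=22, Zr⁴⁺: 36 e⁻, Z=40, Y³⁺: 36 e⁻, Z=39, Sr²⁺: 36 e⁻, Z=38, Rb⁺: 36 e⁻, Z=37, Br⁻: 36 e⁻, Z=35. Ti⁴⁺ < Zr⁴⁺ (same group, period 4 vs 5); Zr⁴⁺ < Y³⁺ (isoelectronic, higher Z=40 is smaller); Y³⁺ < Sr²⁺ (isoelectronic, higher Z=39 is smaller); Sr²⁺ < Rb⁺ (isoelectronic, higher Z=38 is smaller); Rb⁺ < Br⁻ (both 36 e⁻, Z=37>35).
So the order is Ti⁴⁺ < Zr⁴⁺ < Y³⁺ < Sr²⁺ < Rb⁺ < Br⁻; the 2nd-largest ion is Rb⁺.

Rb⁺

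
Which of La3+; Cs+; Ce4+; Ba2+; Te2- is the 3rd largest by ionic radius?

Isoelectronic series (54 e⁻ each). Size is set by nuclear charge: more protons means a smaller ion. Ce4+ (Z=58), La3+ (Z=57), Ba2+ (Z=56), Cs+ (Z=55), Te2- (Z=52).
Full ascending order: Ce4+ < La3+ < Ba2+ < Cs+ < Te2-. Counting from the largest, position 3 is Ba2+.

Ba2+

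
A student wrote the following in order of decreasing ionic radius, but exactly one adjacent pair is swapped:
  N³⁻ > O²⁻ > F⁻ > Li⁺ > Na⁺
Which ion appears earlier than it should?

Compare adjacent ions: Li⁺ and Na⁺ are in one column with the same charge; the lighter period-2 ion has one fewer shell and is smaller — yet in this decreasing list Li⁺ sits before Na⁺. Nothing else is reversed, so Li⁺ should move one place to the right.

Li⁺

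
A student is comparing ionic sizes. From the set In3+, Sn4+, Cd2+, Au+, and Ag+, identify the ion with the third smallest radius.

Cd2+

Tabulating Z and e⁻: Sn4+ has 46 e⁻ (Z=50), In3+ has 46 e⁻ (Z=49), Cd2+ has 46 e⁻ (Z=48), Ag+ has 46 e⁻ (Z=47), Au+ has 78 e⁻ (Z=79). Sn4+ < In3+ (both 46 e⁻, Z=50>49); In3+ < Cd2+ (isoelectronic, higher Z=49 is smaller); Cd2+ < Ag+ (both 46 e⁻, Z=48>47); Ag+ < Au+ (same group, 1 shell fewer).
Ordering: Sn4+ < In3+ < Cd2+ < Ag+ < Au+. The third smallest is Cd2+.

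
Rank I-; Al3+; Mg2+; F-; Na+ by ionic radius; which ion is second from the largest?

F-

Electron counts and nuclear charges: Al3+: 10 e⁻, Z=13, Mg2+: 10 e⁻, Z=12, Na+: 10 e⁻, Z=11, F-: 10 e⁻, Z=9, I-: 54 e⁻, Z=53. Al3+ < Mg2+ (isoelectronic, higher Z=13 is smaller); Mg2+ < Na+ (both 10 e⁻, Z=12>11); Na+ < F- (isoelectronic, higher Z=11 is smaller); F- < I- (same group, 3 shells fewer).
Ordering: Al3+ < Mg2+ < Na+ < F- < I-. The second largest is F-.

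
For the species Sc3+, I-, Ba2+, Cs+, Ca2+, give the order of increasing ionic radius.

Sc3+ < Ca2+ < Ba2+ < Cs+ < I-

Electron counts and nuclear charges: Sc3+ has 18 e⁻ (Z=21), Ca2+ has 18 e⁻ (Z=20), Ba2+ has 54 e⁻ (Z=56), Cs+ has 54 e⁻ (Z=55), I- has 54 e⁻ (Z=53). Sc3+ < Ca2+ (isoelectronic, higher Z=21 is smaller); Ca2+ < Ba2+ (same group, period 4 vs 6); Ba2+ < Cs+ (isoelectronic, higher Z=56 is smaller); Cs+ < I- (both 54 e⁻, Z=55>53).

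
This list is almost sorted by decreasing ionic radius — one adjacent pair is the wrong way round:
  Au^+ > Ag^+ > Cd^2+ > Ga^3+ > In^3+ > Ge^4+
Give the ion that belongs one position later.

Ga^3+

Scanning neighbour by neighbour, only Ga^3+/In^3+ violates a trend: same group and charge — period 4 sits above period 5, so Ga^3+ is smaller. That makes Ga^3+ the one sitting a position early relative to where it belongs.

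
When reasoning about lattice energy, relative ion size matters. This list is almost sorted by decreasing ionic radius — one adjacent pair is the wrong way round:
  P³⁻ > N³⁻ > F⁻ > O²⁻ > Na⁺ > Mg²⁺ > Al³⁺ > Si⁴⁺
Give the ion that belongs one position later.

F⁻

Check each adjacent pair. F⁻ and O²⁻ are reversed: they are isoelectronic (10 e⁻) and F has more protons than O (9 vs 8), making F⁻ smaller. No other neighbouring pair contradicts the periodic trends, so F⁻ is the ion listed too early.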